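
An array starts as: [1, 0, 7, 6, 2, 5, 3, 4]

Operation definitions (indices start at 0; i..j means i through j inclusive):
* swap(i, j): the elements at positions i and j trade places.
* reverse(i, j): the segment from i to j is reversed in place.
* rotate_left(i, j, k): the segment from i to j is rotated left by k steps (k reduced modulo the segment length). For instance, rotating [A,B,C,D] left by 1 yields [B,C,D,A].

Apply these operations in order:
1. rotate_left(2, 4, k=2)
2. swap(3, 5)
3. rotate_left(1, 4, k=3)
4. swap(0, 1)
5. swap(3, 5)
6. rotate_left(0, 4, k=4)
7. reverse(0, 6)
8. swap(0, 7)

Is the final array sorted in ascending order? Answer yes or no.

After 1 (rotate_left(2, 4, k=2)): [1, 0, 2, 7, 6, 5, 3, 4]
After 2 (swap(3, 5)): [1, 0, 2, 5, 6, 7, 3, 4]
After 3 (rotate_left(1, 4, k=3)): [1, 6, 0, 2, 5, 7, 3, 4]
After 4 (swap(0, 1)): [6, 1, 0, 2, 5, 7, 3, 4]
After 5 (swap(3, 5)): [6, 1, 0, 7, 5, 2, 3, 4]
After 6 (rotate_left(0, 4, k=4)): [5, 6, 1, 0, 7, 2, 3, 4]
After 7 (reverse(0, 6)): [3, 2, 7, 0, 1, 6, 5, 4]
After 8 (swap(0, 7)): [4, 2, 7, 0, 1, 6, 5, 3]

Answer: no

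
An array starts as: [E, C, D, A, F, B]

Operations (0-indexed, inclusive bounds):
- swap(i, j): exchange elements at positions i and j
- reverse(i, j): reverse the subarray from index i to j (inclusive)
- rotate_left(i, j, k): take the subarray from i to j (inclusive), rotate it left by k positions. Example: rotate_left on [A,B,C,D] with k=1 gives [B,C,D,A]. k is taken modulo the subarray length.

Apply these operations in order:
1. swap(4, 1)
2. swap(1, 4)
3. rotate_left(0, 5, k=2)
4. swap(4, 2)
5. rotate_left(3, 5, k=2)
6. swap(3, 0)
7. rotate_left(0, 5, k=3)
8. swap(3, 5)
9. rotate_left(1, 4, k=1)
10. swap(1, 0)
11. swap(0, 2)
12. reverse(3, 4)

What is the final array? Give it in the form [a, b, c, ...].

Answer: [E, D, F, B, A, C]

Derivation:
After 1 (swap(4, 1)): [E, F, D, A, C, B]
After 2 (swap(1, 4)): [E, C, D, A, F, B]
After 3 (rotate_left(0, 5, k=2)): [D, A, F, B, E, C]
After 4 (swap(4, 2)): [D, A, E, B, F, C]
After 5 (rotate_left(3, 5, k=2)): [D, A, E, C, B, F]
After 6 (swap(3, 0)): [C, A, E, D, B, F]
After 7 (rotate_left(0, 5, k=3)): [D, B, F, C, A, E]
After 8 (swap(3, 5)): [D, B, F, E, A, C]
After 9 (rotate_left(1, 4, k=1)): [D, F, E, A, B, C]
After 10 (swap(1, 0)): [F, D, E, A, B, C]
After 11 (swap(0, 2)): [E, D, F, A, B, C]
After 12 (reverse(3, 4)): [E, D, F, B, A, C]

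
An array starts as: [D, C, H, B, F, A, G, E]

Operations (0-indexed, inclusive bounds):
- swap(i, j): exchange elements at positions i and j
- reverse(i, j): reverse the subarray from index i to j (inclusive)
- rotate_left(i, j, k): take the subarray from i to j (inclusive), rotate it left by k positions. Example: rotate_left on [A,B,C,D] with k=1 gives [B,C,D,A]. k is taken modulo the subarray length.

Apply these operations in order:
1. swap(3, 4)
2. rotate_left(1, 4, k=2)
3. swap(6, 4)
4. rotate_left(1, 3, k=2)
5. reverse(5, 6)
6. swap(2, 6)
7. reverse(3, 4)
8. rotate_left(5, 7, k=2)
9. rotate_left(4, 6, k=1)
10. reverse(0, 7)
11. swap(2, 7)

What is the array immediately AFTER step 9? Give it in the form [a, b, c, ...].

After 1 (swap(3, 4)): [D, C, H, F, B, A, G, E]
After 2 (rotate_left(1, 4, k=2)): [D, F, B, C, H, A, G, E]
After 3 (swap(6, 4)): [D, F, B, C, G, A, H, E]
After 4 (rotate_left(1, 3, k=2)): [D, C, F, B, G, A, H, E]
After 5 (reverse(5, 6)): [D, C, F, B, G, H, A, E]
After 6 (swap(2, 6)): [D, C, A, B, G, H, F, E]
After 7 (reverse(3, 4)): [D, C, A, G, B, H, F, E]
After 8 (rotate_left(5, 7, k=2)): [D, C, A, G, B, E, H, F]
After 9 (rotate_left(4, 6, k=1)): [D, C, A, G, E, H, B, F]

Answer: [D, C, A, G, E, H, B, F]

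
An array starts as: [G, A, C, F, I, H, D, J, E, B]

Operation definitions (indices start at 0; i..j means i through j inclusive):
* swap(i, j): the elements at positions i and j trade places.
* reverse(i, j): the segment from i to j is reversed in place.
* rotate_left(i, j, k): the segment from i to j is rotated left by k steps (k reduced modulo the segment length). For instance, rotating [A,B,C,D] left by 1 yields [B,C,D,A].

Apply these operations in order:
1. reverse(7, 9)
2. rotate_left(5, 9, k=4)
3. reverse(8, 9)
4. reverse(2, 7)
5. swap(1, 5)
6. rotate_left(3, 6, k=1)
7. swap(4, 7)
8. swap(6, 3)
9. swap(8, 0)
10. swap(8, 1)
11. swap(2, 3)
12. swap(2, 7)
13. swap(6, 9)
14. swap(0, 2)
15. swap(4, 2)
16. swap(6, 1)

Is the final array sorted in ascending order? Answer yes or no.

Answer: yes

Derivation:
After 1 (reverse(7, 9)): [G, A, C, F, I, H, D, B, E, J]
After 2 (rotate_left(5, 9, k=4)): [G, A, C, F, I, J, H, D, B, E]
After 3 (reverse(8, 9)): [G, A, C, F, I, J, H, D, E, B]
After 4 (reverse(2, 7)): [G, A, D, H, J, I, F, C, E, B]
After 5 (swap(1, 5)): [G, I, D, H, J, A, F, C, E, B]
After 6 (rotate_left(3, 6, k=1)): [G, I, D, J, A, F, H, C, E, B]
After 7 (swap(4, 7)): [G, I, D, J, C, F, H, A, E, B]
After 8 (swap(6, 3)): [G, I, D, H, C, F, J, A, E, B]
After 9 (swap(8, 0)): [E, I, D, H, C, F, J, A, G, B]
After 10 (swap(8, 1)): [E, G, D, H, C, F, J, A, I, B]
After 11 (swap(2, 3)): [E, G, H, D, C, F, J, A, I, B]
After 12 (swap(2, 7)): [E, G, A, D, C, F, J, H, I, B]
After 13 (swap(6, 9)): [E, G, A, D, C, F, B, H, I, J]
After 14 (swap(0, 2)): [A, G, E, D, C, F, B, H, I, J]
After 15 (swap(4, 2)): [A, G, C, D, E, F, B, H, I, J]
After 16 (swap(6, 1)): [A, B, C, D, E, F, G, H, I, J]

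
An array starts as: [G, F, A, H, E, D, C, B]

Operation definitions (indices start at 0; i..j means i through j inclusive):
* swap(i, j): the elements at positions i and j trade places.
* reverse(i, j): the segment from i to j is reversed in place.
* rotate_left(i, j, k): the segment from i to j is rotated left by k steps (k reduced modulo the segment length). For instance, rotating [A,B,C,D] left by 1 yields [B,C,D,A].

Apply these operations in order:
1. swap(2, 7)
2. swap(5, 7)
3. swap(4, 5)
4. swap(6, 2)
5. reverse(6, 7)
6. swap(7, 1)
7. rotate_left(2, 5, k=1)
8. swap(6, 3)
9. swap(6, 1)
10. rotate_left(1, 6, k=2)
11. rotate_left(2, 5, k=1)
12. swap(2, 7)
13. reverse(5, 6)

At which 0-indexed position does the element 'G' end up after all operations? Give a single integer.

Answer: 0

Derivation:
After 1 (swap(2, 7)): [G, F, B, H, E, D, C, A]
After 2 (swap(5, 7)): [G, F, B, H, E, A, C, D]
After 3 (swap(4, 5)): [G, F, B, H, A, E, C, D]
After 4 (swap(6, 2)): [G, F, C, H, A, E, B, D]
After 5 (reverse(6, 7)): [G, F, C, H, A, E, D, B]
After 6 (swap(7, 1)): [G, B, C, H, A, E, D, F]
After 7 (rotate_left(2, 5, k=1)): [G, B, H, A, E, C, D, F]
After 8 (swap(6, 3)): [G, B, H, D, E, C, A, F]
After 9 (swap(6, 1)): [G, A, H, D, E, C, B, F]
After 10 (rotate_left(1, 6, k=2)): [G, D, E, C, B, A, H, F]
After 11 (rotate_left(2, 5, k=1)): [G, D, C, B, A, E, H, F]
After 12 (swap(2, 7)): [G, D, F, B, A, E, H, C]
After 13 (reverse(5, 6)): [G, D, F, B, A, H, E, C]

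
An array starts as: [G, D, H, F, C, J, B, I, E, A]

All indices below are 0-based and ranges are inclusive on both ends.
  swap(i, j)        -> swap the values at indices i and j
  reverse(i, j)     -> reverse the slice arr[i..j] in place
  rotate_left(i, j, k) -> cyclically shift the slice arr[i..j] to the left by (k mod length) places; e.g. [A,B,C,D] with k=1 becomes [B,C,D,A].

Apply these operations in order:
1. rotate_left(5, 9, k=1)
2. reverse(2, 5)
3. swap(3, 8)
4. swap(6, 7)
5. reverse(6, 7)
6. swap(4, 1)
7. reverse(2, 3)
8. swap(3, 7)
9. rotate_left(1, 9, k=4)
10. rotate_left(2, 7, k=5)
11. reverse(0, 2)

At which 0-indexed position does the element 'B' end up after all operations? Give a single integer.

Answer: 4

Derivation:
After 1 (rotate_left(5, 9, k=1)): [G, D, H, F, C, B, I, E, A, J]
After 2 (reverse(2, 5)): [G, D, B, C, F, H, I, E, A, J]
After 3 (swap(3, 8)): [G, D, B, A, F, H, I, E, C, J]
After 4 (swap(6, 7)): [G, D, B, A, F, H, E, I, C, J]
After 5 (reverse(6, 7)): [G, D, B, A, F, H, I, E, C, J]
After 6 (swap(4, 1)): [G, F, B, A, D, H, I, E, C, J]
After 7 (reverse(2, 3)): [G, F, A, B, D, H, I, E, C, J]
After 8 (swap(3, 7)): [G, F, A, E, D, H, I, B, C, J]
After 9 (rotate_left(1, 9, k=4)): [G, H, I, B, C, J, F, A, E, D]
After 10 (rotate_left(2, 7, k=5)): [G, H, A, I, B, C, J, F, E, D]
After 11 (reverse(0, 2)): [A, H, G, I, B, C, J, F, E, D]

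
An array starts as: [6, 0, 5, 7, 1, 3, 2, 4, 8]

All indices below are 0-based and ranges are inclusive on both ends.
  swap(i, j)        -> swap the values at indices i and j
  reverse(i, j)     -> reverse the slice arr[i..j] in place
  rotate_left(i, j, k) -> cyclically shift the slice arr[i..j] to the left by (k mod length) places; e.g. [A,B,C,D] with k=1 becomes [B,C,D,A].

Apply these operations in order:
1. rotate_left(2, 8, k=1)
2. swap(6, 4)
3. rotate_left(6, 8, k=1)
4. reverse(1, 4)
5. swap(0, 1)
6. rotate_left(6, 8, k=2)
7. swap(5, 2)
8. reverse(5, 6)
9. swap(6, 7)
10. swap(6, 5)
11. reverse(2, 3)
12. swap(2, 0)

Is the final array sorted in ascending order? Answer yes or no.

Answer: no

Derivation:
After 1 (rotate_left(2, 8, k=1)): [6, 0, 7, 1, 3, 2, 4, 8, 5]
After 2 (swap(6, 4)): [6, 0, 7, 1, 4, 2, 3, 8, 5]
After 3 (rotate_left(6, 8, k=1)): [6, 0, 7, 1, 4, 2, 8, 5, 3]
After 4 (reverse(1, 4)): [6, 4, 1, 7, 0, 2, 8, 5, 3]
After 5 (swap(0, 1)): [4, 6, 1, 7, 0, 2, 8, 5, 3]
After 6 (rotate_left(6, 8, k=2)): [4, 6, 1, 7, 0, 2, 3, 8, 5]
After 7 (swap(5, 2)): [4, 6, 2, 7, 0, 1, 3, 8, 5]
After 8 (reverse(5, 6)): [4, 6, 2, 7, 0, 3, 1, 8, 5]
After 9 (swap(6, 7)): [4, 6, 2, 7, 0, 3, 8, 1, 5]
After 10 (swap(6, 5)): [4, 6, 2, 7, 0, 8, 3, 1, 5]
After 11 (reverse(2, 3)): [4, 6, 7, 2, 0, 8, 3, 1, 5]
After 12 (swap(2, 0)): [7, 6, 4, 2, 0, 8, 3, 1, 5]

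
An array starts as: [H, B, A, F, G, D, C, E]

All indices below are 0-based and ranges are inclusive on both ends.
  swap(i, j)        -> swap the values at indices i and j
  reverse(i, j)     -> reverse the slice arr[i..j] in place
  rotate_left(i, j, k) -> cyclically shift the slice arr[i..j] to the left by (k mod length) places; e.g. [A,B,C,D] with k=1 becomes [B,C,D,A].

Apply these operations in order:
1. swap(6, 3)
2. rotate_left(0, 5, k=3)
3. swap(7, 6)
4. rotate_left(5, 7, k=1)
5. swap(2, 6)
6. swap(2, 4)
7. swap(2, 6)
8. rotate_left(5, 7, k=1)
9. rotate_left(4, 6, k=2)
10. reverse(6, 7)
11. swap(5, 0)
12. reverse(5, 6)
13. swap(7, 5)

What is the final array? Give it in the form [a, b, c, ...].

Answer: [F, G, D, H, A, B, C, E]

Derivation:
After 1 (swap(6, 3)): [H, B, A, C, G, D, F, E]
After 2 (rotate_left(0, 5, k=3)): [C, G, D, H, B, A, F, E]
After 3 (swap(7, 6)): [C, G, D, H, B, A, E, F]
After 4 (rotate_left(5, 7, k=1)): [C, G, D, H, B, E, F, A]
After 5 (swap(2, 6)): [C, G, F, H, B, E, D, A]
After 6 (swap(2, 4)): [C, G, B, H, F, E, D, A]
After 7 (swap(2, 6)): [C, G, D, H, F, E, B, A]
After 8 (rotate_left(5, 7, k=1)): [C, G, D, H, F, B, A, E]
After 9 (rotate_left(4, 6, k=2)): [C, G, D, H, A, F, B, E]
After 10 (reverse(6, 7)): [C, G, D, H, A, F, E, B]
After 11 (swap(5, 0)): [F, G, D, H, A, C, E, B]
After 12 (reverse(5, 6)): [F, G, D, H, A, E, C, B]
After 13 (swap(7, 5)): [F, G, D, H, A, B, C, E]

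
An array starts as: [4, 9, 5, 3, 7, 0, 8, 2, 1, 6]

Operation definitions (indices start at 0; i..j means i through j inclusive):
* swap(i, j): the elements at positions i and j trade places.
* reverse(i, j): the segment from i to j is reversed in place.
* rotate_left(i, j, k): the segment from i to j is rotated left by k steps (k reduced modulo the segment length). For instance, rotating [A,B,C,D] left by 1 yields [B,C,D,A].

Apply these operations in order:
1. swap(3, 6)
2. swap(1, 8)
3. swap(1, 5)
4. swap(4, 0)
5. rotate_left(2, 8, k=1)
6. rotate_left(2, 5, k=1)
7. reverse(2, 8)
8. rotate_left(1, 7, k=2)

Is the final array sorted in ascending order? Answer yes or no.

Answer: no

Derivation:
After 1 (swap(3, 6)): [4, 9, 5, 8, 7, 0, 3, 2, 1, 6]
After 2 (swap(1, 8)): [4, 1, 5, 8, 7, 0, 3, 2, 9, 6]
After 3 (swap(1, 5)): [4, 0, 5, 8, 7, 1, 3, 2, 9, 6]
After 4 (swap(4, 0)): [7, 0, 5, 8, 4, 1, 3, 2, 9, 6]
After 5 (rotate_left(2, 8, k=1)): [7, 0, 8, 4, 1, 3, 2, 9, 5, 6]
After 6 (rotate_left(2, 5, k=1)): [7, 0, 4, 1, 3, 8, 2, 9, 5, 6]
After 7 (reverse(2, 8)): [7, 0, 5, 9, 2, 8, 3, 1, 4, 6]
After 8 (rotate_left(1, 7, k=2)): [7, 9, 2, 8, 3, 1, 0, 5, 4, 6]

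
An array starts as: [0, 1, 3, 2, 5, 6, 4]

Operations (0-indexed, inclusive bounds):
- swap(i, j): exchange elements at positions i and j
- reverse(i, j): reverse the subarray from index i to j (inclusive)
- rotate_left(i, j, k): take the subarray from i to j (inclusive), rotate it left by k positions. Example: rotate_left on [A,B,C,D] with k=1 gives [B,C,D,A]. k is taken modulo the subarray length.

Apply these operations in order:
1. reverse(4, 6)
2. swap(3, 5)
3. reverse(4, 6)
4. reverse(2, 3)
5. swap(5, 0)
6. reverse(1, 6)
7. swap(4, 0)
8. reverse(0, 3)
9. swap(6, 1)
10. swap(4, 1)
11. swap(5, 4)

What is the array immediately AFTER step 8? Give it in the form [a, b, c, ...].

Answer: [5, 0, 4, 3, 2, 6, 1]

Derivation:
After 1 (reverse(4, 6)): [0, 1, 3, 2, 4, 6, 5]
After 2 (swap(3, 5)): [0, 1, 3, 6, 4, 2, 5]
After 3 (reverse(4, 6)): [0, 1, 3, 6, 5, 2, 4]
After 4 (reverse(2, 3)): [0, 1, 6, 3, 5, 2, 4]
After 5 (swap(5, 0)): [2, 1, 6, 3, 5, 0, 4]
After 6 (reverse(1, 6)): [2, 4, 0, 5, 3, 6, 1]
After 7 (swap(4, 0)): [3, 4, 0, 5, 2, 6, 1]
After 8 (reverse(0, 3)): [5, 0, 4, 3, 2, 6, 1]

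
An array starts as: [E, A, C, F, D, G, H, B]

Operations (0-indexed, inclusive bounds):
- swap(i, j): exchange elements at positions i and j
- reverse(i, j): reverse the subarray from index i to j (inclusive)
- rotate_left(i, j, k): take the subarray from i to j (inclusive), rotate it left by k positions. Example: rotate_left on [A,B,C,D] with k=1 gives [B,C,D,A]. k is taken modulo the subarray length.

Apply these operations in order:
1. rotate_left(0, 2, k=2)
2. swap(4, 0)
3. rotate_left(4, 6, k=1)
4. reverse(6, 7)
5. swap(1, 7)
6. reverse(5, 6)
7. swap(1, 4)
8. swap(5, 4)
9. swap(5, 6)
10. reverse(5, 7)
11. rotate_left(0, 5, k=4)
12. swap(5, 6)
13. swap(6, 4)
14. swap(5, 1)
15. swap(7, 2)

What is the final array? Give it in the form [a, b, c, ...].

Answer: [B, C, H, G, F, E, A, D]

Derivation:
After 1 (rotate_left(0, 2, k=2)): [C, E, A, F, D, G, H, B]
After 2 (swap(4, 0)): [D, E, A, F, C, G, H, B]
After 3 (rotate_left(4, 6, k=1)): [D, E, A, F, G, H, C, B]
After 4 (reverse(6, 7)): [D, E, A, F, G, H, B, C]
After 5 (swap(1, 7)): [D, C, A, F, G, H, B, E]
After 6 (reverse(5, 6)): [D, C, A, F, G, B, H, E]
After 7 (swap(1, 4)): [D, G, A, F, C, B, H, E]
After 8 (swap(5, 4)): [D, G, A, F, B, C, H, E]
After 9 (swap(5, 6)): [D, G, A, F, B, H, C, E]
After 10 (reverse(5, 7)): [D, G, A, F, B, E, C, H]
After 11 (rotate_left(0, 5, k=4)): [B, E, D, G, A, F, C, H]
After 12 (swap(5, 6)): [B, E, D, G, A, C, F, H]
After 13 (swap(6, 4)): [B, E, D, G, F, C, A, H]
After 14 (swap(5, 1)): [B, C, D, G, F, E, A, H]
After 15 (swap(7, 2)): [B, C, H, G, F, E, A, D]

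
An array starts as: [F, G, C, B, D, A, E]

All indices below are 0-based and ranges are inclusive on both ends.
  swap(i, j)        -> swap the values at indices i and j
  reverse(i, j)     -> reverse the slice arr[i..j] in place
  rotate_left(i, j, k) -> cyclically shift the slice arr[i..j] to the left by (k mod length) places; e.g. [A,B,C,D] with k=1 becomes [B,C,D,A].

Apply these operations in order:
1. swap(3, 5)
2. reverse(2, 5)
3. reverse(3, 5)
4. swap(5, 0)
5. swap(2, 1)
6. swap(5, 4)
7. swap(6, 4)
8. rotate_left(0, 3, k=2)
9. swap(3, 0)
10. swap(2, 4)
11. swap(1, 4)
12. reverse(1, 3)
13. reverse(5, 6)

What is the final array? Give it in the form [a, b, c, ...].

After 1 (swap(3, 5)): [F, G, C, A, D, B, E]
After 2 (reverse(2, 5)): [F, G, B, D, A, C, E]
After 3 (reverse(3, 5)): [F, G, B, C, A, D, E]
After 4 (swap(5, 0)): [D, G, B, C, A, F, E]
After 5 (swap(2, 1)): [D, B, G, C, A, F, E]
After 6 (swap(5, 4)): [D, B, G, C, F, A, E]
After 7 (swap(6, 4)): [D, B, G, C, E, A, F]
After 8 (rotate_left(0, 3, k=2)): [G, C, D, B, E, A, F]
After 9 (swap(3, 0)): [B, C, D, G, E, A, F]
After 10 (swap(2, 4)): [B, C, E, G, D, A, F]
After 11 (swap(1, 4)): [B, D, E, G, C, A, F]
After 12 (reverse(1, 3)): [B, G, E, D, C, A, F]
After 13 (reverse(5, 6)): [B, G, E, D, C, F, A]

Answer: [B, G, E, D, C, F, A]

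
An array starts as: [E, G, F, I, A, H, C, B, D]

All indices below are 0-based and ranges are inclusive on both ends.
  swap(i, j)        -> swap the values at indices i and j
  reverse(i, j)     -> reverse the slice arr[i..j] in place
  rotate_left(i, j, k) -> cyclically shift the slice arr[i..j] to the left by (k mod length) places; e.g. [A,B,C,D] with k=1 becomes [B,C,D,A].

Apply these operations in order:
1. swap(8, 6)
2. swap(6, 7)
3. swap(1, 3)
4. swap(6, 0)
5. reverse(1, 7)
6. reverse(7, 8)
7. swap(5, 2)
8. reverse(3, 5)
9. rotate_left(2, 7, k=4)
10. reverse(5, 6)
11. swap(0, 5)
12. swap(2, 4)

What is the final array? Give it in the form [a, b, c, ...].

Answer: [A, D, G, C, F, B, E, H, I]

Derivation:
After 1 (swap(8, 6)): [E, G, F, I, A, H, D, B, C]
After 2 (swap(6, 7)): [E, G, F, I, A, H, B, D, C]
After 3 (swap(1, 3)): [E, I, F, G, A, H, B, D, C]
After 4 (swap(6, 0)): [B, I, F, G, A, H, E, D, C]
After 5 (reverse(1, 7)): [B, D, E, H, A, G, F, I, C]
After 6 (reverse(7, 8)): [B, D, E, H, A, G, F, C, I]
After 7 (swap(5, 2)): [B, D, G, H, A, E, F, C, I]
After 8 (reverse(3, 5)): [B, D, G, E, A, H, F, C, I]
After 9 (rotate_left(2, 7, k=4)): [B, D, F, C, G, E, A, H, I]
After 10 (reverse(5, 6)): [B, D, F, C, G, A, E, H, I]
After 11 (swap(0, 5)): [A, D, F, C, G, B, E, H, I]
After 12 (swap(2, 4)): [A, D, G, C, F, B, E, H, I]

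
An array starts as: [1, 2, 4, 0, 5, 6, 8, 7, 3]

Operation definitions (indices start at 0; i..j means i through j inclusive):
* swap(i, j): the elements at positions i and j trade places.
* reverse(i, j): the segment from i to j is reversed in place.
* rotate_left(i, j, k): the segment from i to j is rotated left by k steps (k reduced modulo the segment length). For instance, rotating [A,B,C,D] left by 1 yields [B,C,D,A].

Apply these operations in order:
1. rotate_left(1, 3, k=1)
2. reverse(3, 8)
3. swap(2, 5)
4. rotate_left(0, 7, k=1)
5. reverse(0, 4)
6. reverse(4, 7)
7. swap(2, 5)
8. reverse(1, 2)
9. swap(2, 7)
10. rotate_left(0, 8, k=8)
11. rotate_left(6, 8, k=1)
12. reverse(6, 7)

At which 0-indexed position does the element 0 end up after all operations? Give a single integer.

Answer: 1

Derivation:
After 1 (rotate_left(1, 3, k=1)): [1, 4, 0, 2, 5, 6, 8, 7, 3]
After 2 (reverse(3, 8)): [1, 4, 0, 3, 7, 8, 6, 5, 2]
After 3 (swap(2, 5)): [1, 4, 8, 3, 7, 0, 6, 5, 2]
After 4 (rotate_left(0, 7, k=1)): [4, 8, 3, 7, 0, 6, 5, 1, 2]
After 5 (reverse(0, 4)): [0, 7, 3, 8, 4, 6, 5, 1, 2]
After 6 (reverse(4, 7)): [0, 7, 3, 8, 1, 5, 6, 4, 2]
After 7 (swap(2, 5)): [0, 7, 5, 8, 1, 3, 6, 4, 2]
After 8 (reverse(1, 2)): [0, 5, 7, 8, 1, 3, 6, 4, 2]
After 9 (swap(2, 7)): [0, 5, 4, 8, 1, 3, 6, 7, 2]
After 10 (rotate_left(0, 8, k=8)): [2, 0, 5, 4, 8, 1, 3, 6, 7]
After 11 (rotate_left(6, 8, k=1)): [2, 0, 5, 4, 8, 1, 6, 7, 3]
After 12 (reverse(6, 7)): [2, 0, 5, 4, 8, 1, 7, 6, 3]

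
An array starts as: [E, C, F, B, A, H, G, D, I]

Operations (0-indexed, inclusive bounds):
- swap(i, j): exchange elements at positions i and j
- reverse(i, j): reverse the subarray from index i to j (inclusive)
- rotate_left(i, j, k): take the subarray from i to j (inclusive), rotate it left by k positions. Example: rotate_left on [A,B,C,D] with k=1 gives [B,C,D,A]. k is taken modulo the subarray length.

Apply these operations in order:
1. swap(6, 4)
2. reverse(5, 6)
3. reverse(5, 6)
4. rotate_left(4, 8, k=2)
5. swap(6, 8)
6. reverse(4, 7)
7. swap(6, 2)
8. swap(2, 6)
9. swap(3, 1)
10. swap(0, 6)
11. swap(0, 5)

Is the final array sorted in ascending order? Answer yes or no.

Answer: no

Derivation:
After 1 (swap(6, 4)): [E, C, F, B, G, H, A, D, I]
After 2 (reverse(5, 6)): [E, C, F, B, G, A, H, D, I]
After 3 (reverse(5, 6)): [E, C, F, B, G, H, A, D, I]
After 4 (rotate_left(4, 8, k=2)): [E, C, F, B, A, D, I, G, H]
After 5 (swap(6, 8)): [E, C, F, B, A, D, H, G, I]
After 6 (reverse(4, 7)): [E, C, F, B, G, H, D, A, I]
After 7 (swap(6, 2)): [E, C, D, B, G, H, F, A, I]
After 8 (swap(2, 6)): [E, C, F, B, G, H, D, A, I]
After 9 (swap(3, 1)): [E, B, F, C, G, H, D, A, I]
After 10 (swap(0, 6)): [D, B, F, C, G, H, E, A, I]
After 11 (swap(0, 5)): [H, B, F, C, G, D, E, A, I]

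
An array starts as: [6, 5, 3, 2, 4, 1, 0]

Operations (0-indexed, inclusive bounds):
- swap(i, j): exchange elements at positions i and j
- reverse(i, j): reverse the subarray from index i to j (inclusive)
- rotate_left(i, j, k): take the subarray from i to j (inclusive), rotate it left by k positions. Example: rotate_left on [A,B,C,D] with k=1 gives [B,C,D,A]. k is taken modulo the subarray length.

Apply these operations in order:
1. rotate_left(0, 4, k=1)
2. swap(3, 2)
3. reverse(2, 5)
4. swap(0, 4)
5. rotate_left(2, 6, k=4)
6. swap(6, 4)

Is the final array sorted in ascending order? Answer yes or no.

Answer: no

Derivation:
After 1 (rotate_left(0, 4, k=1)): [5, 3, 2, 4, 6, 1, 0]
After 2 (swap(3, 2)): [5, 3, 4, 2, 6, 1, 0]
After 3 (reverse(2, 5)): [5, 3, 1, 6, 2, 4, 0]
After 4 (swap(0, 4)): [2, 3, 1, 6, 5, 4, 0]
After 5 (rotate_left(2, 6, k=4)): [2, 3, 0, 1, 6, 5, 4]
After 6 (swap(6, 4)): [2, 3, 0, 1, 4, 5, 6]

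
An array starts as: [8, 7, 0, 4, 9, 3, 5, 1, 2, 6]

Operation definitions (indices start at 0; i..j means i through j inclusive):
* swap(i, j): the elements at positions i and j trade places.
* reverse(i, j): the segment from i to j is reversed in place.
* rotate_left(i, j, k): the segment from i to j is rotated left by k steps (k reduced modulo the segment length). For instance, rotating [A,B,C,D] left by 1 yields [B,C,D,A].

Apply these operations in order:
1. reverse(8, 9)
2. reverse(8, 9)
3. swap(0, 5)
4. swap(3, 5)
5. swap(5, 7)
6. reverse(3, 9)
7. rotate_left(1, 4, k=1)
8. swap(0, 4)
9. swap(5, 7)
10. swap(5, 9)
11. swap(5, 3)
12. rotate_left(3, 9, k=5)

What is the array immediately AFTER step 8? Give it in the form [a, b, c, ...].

Answer: [7, 0, 6, 2, 3, 4, 5, 1, 9, 8]

Derivation:
After 1 (reverse(8, 9)): [8, 7, 0, 4, 9, 3, 5, 1, 6, 2]
After 2 (reverse(8, 9)): [8, 7, 0, 4, 9, 3, 5, 1, 2, 6]
After 3 (swap(0, 5)): [3, 7, 0, 4, 9, 8, 5, 1, 2, 6]
After 4 (swap(3, 5)): [3, 7, 0, 8, 9, 4, 5, 1, 2, 6]
After 5 (swap(5, 7)): [3, 7, 0, 8, 9, 1, 5, 4, 2, 6]
After 6 (reverse(3, 9)): [3, 7, 0, 6, 2, 4, 5, 1, 9, 8]
After 7 (rotate_left(1, 4, k=1)): [3, 0, 6, 2, 7, 4, 5, 1, 9, 8]
After 8 (swap(0, 4)): [7, 0, 6, 2, 3, 4, 5, 1, 9, 8]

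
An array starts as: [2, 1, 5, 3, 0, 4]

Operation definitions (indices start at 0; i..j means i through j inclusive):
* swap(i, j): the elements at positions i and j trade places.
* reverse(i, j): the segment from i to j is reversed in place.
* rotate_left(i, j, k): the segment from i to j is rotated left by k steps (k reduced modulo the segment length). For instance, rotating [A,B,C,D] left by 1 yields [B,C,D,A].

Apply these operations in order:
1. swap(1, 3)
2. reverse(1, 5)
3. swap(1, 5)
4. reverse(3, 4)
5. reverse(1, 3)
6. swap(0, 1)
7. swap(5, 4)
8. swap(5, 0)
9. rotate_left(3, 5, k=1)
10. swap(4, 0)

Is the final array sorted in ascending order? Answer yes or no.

After 1 (swap(1, 3)): [2, 3, 5, 1, 0, 4]
After 2 (reverse(1, 5)): [2, 4, 0, 1, 5, 3]
After 3 (swap(1, 5)): [2, 3, 0, 1, 5, 4]
After 4 (reverse(3, 4)): [2, 3, 0, 5, 1, 4]
After 5 (reverse(1, 3)): [2, 5, 0, 3, 1, 4]
After 6 (swap(0, 1)): [5, 2, 0, 3, 1, 4]
After 7 (swap(5, 4)): [5, 2, 0, 3, 4, 1]
After 8 (swap(5, 0)): [1, 2, 0, 3, 4, 5]
After 9 (rotate_left(3, 5, k=1)): [1, 2, 0, 4, 5, 3]
After 10 (swap(4, 0)): [5, 2, 0, 4, 1, 3]

Answer: no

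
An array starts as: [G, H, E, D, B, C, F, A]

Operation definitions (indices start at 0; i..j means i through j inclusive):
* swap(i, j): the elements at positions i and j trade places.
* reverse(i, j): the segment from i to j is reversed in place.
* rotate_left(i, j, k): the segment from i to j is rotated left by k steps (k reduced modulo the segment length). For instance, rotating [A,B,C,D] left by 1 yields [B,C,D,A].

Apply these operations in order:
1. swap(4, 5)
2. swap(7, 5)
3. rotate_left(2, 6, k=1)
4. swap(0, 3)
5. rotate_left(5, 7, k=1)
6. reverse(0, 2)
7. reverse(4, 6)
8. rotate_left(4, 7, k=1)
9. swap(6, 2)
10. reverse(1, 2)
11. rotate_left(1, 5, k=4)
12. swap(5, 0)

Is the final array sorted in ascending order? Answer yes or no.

After 1 (swap(4, 5)): [G, H, E, D, C, B, F, A]
After 2 (swap(7, 5)): [G, H, E, D, C, A, F, B]
After 3 (rotate_left(2, 6, k=1)): [G, H, D, C, A, F, E, B]
After 4 (swap(0, 3)): [C, H, D, G, A, F, E, B]
After 5 (rotate_left(5, 7, k=1)): [C, H, D, G, A, E, B, F]
After 6 (reverse(0, 2)): [D, H, C, G, A, E, B, F]
After 7 (reverse(4, 6)): [D, H, C, G, B, E, A, F]
After 8 (rotate_left(4, 7, k=1)): [D, H, C, G, E, A, F, B]
After 9 (swap(6, 2)): [D, H, F, G, E, A, C, B]
After 10 (reverse(1, 2)): [D, F, H, G, E, A, C, B]
After 11 (rotate_left(1, 5, k=4)): [D, A, F, H, G, E, C, B]
After 12 (swap(5, 0)): [E, A, F, H, G, D, C, B]

Answer: no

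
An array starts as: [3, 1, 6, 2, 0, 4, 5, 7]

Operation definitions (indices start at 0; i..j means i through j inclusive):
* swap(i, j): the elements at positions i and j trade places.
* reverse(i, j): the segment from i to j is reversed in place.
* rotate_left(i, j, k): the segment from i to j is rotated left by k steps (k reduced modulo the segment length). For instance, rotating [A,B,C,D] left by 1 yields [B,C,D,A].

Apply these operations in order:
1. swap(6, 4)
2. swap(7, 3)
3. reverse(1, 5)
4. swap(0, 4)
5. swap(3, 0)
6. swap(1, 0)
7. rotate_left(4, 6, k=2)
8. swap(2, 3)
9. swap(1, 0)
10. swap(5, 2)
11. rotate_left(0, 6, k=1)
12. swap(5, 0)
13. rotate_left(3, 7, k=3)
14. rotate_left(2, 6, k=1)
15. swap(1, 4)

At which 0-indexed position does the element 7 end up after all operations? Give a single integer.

After 1 (swap(6, 4)): [3, 1, 6, 2, 5, 4, 0, 7]
After 2 (swap(7, 3)): [3, 1, 6, 7, 5, 4, 0, 2]
After 3 (reverse(1, 5)): [3, 4, 5, 7, 6, 1, 0, 2]
After 4 (swap(0, 4)): [6, 4, 5, 7, 3, 1, 0, 2]
After 5 (swap(3, 0)): [7, 4, 5, 6, 3, 1, 0, 2]
After 6 (swap(1, 0)): [4, 7, 5, 6, 3, 1, 0, 2]
After 7 (rotate_left(4, 6, k=2)): [4, 7, 5, 6, 0, 3, 1, 2]
After 8 (swap(2, 3)): [4, 7, 6, 5, 0, 3, 1, 2]
After 9 (swap(1, 0)): [7, 4, 6, 5, 0, 3, 1, 2]
After 10 (swap(5, 2)): [7, 4, 3, 5, 0, 6, 1, 2]
After 11 (rotate_left(0, 6, k=1)): [4, 3, 5, 0, 6, 1, 7, 2]
After 12 (swap(5, 0)): [1, 3, 5, 0, 6, 4, 7, 2]
After 13 (rotate_left(3, 7, k=3)): [1, 3, 5, 7, 2, 0, 6, 4]
After 14 (rotate_left(2, 6, k=1)): [1, 3, 7, 2, 0, 6, 5, 4]
After 15 (swap(1, 4)): [1, 0, 7, 2, 3, 6, 5, 4]

Answer: 2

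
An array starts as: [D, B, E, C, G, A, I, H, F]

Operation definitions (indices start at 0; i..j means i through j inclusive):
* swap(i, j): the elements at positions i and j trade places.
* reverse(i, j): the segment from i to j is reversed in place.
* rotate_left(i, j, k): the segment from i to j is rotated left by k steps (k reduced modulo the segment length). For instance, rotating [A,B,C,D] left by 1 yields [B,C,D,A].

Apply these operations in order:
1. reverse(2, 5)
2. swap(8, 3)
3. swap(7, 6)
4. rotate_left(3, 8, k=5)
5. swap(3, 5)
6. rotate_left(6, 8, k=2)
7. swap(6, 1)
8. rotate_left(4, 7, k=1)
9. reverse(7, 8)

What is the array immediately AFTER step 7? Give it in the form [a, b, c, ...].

Answer: [D, I, A, C, F, G, B, E, H]

Derivation:
After 1 (reverse(2, 5)): [D, B, A, G, C, E, I, H, F]
After 2 (swap(8, 3)): [D, B, A, F, C, E, I, H, G]
After 3 (swap(7, 6)): [D, B, A, F, C, E, H, I, G]
After 4 (rotate_left(3, 8, k=5)): [D, B, A, G, F, C, E, H, I]
After 5 (swap(3, 5)): [D, B, A, C, F, G, E, H, I]
After 6 (rotate_left(6, 8, k=2)): [D, B, A, C, F, G, I, E, H]
After 7 (swap(6, 1)): [D, I, A, C, F, G, B, E, H]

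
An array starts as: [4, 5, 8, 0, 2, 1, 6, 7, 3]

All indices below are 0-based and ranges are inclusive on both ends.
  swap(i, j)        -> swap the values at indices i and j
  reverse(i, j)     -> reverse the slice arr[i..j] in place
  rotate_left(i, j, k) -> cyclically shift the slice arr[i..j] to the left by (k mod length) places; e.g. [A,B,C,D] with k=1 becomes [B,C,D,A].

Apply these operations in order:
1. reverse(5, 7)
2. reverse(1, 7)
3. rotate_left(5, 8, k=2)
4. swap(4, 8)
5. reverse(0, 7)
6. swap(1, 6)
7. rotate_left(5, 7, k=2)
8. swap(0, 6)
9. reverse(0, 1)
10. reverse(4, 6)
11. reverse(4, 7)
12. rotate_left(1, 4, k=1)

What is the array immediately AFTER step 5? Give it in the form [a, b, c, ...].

After 1 (reverse(5, 7)): [4, 5, 8, 0, 2, 7, 6, 1, 3]
After 2 (reverse(1, 7)): [4, 1, 6, 7, 2, 0, 8, 5, 3]
After 3 (rotate_left(5, 8, k=2)): [4, 1, 6, 7, 2, 5, 3, 0, 8]
After 4 (swap(4, 8)): [4, 1, 6, 7, 8, 5, 3, 0, 2]
After 5 (reverse(0, 7)): [0, 3, 5, 8, 7, 6, 1, 4, 2]

Answer: [0, 3, 5, 8, 7, 6, 1, 4, 2]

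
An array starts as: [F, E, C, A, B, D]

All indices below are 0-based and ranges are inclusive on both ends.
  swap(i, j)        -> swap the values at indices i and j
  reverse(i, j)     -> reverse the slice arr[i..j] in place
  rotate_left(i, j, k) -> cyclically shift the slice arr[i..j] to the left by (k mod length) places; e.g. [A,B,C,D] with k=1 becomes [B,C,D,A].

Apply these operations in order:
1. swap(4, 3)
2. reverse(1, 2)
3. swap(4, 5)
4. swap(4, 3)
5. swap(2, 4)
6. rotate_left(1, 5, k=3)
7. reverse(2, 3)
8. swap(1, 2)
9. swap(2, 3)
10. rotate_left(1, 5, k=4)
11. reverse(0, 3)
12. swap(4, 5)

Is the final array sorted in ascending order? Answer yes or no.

After 1 (swap(4, 3)): [F, E, C, B, A, D]
After 2 (reverse(1, 2)): [F, C, E, B, A, D]
After 3 (swap(4, 5)): [F, C, E, B, D, A]
After 4 (swap(4, 3)): [F, C, E, D, B, A]
After 5 (swap(2, 4)): [F, C, B, D, E, A]
After 6 (rotate_left(1, 5, k=3)): [F, E, A, C, B, D]
After 7 (reverse(2, 3)): [F, E, C, A, B, D]
After 8 (swap(1, 2)): [F, C, E, A, B, D]
After 9 (swap(2, 3)): [F, C, A, E, B, D]
After 10 (rotate_left(1, 5, k=4)): [F, D, C, A, E, B]
After 11 (reverse(0, 3)): [A, C, D, F, E, B]
After 12 (swap(4, 5)): [A, C, D, F, B, E]

Answer: no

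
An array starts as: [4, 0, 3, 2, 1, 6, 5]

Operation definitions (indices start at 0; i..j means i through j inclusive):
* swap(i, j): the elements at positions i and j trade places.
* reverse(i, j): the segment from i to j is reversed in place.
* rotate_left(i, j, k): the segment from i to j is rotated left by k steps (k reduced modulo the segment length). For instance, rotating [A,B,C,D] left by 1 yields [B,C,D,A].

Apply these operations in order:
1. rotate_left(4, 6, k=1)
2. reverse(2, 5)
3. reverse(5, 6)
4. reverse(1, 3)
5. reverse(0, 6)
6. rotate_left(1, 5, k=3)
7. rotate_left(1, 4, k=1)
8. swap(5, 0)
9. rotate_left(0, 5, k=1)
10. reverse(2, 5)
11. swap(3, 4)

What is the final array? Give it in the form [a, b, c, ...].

Answer: [6, 1, 0, 5, 3, 2, 4]

Derivation:
After 1 (rotate_left(4, 6, k=1)): [4, 0, 3, 2, 6, 5, 1]
After 2 (reverse(2, 5)): [4, 0, 5, 6, 2, 3, 1]
After 3 (reverse(5, 6)): [4, 0, 5, 6, 2, 1, 3]
After 4 (reverse(1, 3)): [4, 6, 5, 0, 2, 1, 3]
After 5 (reverse(0, 6)): [3, 1, 2, 0, 5, 6, 4]
After 6 (rotate_left(1, 5, k=3)): [3, 5, 6, 1, 2, 0, 4]
After 7 (rotate_left(1, 4, k=1)): [3, 6, 1, 2, 5, 0, 4]
After 8 (swap(5, 0)): [0, 6, 1, 2, 5, 3, 4]
After 9 (rotate_left(0, 5, k=1)): [6, 1, 2, 5, 3, 0, 4]
After 10 (reverse(2, 5)): [6, 1, 0, 3, 5, 2, 4]
After 11 (swap(3, 4)): [6, 1, 0, 5, 3, 2, 4]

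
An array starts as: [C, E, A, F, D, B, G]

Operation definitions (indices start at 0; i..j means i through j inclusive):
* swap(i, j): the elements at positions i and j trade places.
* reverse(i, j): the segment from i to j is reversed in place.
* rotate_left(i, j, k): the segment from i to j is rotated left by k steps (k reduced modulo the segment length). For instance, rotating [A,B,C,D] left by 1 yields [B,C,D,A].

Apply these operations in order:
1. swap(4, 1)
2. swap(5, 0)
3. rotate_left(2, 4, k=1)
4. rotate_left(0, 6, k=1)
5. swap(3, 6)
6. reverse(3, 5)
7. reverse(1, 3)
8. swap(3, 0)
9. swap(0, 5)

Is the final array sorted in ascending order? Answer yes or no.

Answer: no

Derivation:
After 1 (swap(4, 1)): [C, D, A, F, E, B, G]
After 2 (swap(5, 0)): [B, D, A, F, E, C, G]
After 3 (rotate_left(2, 4, k=1)): [B, D, F, E, A, C, G]
After 4 (rotate_left(0, 6, k=1)): [D, F, E, A, C, G, B]
After 5 (swap(3, 6)): [D, F, E, B, C, G, A]
After 6 (reverse(3, 5)): [D, F, E, G, C, B, A]
After 7 (reverse(1, 3)): [D, G, E, F, C, B, A]
After 8 (swap(3, 0)): [F, G, E, D, C, B, A]
After 9 (swap(0, 5)): [B, G, E, D, C, F, A]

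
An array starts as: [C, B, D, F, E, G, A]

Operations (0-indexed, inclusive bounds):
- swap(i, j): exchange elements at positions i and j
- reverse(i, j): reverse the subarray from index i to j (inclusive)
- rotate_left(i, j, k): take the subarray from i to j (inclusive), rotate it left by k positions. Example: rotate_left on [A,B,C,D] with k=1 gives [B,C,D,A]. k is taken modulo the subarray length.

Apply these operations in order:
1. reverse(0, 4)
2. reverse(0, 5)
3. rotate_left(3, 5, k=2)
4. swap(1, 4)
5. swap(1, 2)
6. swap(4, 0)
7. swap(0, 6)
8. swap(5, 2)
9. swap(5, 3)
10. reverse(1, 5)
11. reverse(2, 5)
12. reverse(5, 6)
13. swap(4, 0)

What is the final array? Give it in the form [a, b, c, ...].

Answer: [D, E, B, F, A, C, G]

Derivation:
After 1 (reverse(0, 4)): [E, F, D, B, C, G, A]
After 2 (reverse(0, 5)): [G, C, B, D, F, E, A]
After 3 (rotate_left(3, 5, k=2)): [G, C, B, E, D, F, A]
After 4 (swap(1, 4)): [G, D, B, E, C, F, A]
After 5 (swap(1, 2)): [G, B, D, E, C, F, A]
After 6 (swap(4, 0)): [C, B, D, E, G, F, A]
After 7 (swap(0, 6)): [A, B, D, E, G, F, C]
After 8 (swap(5, 2)): [A, B, F, E, G, D, C]
After 9 (swap(5, 3)): [A, B, F, D, G, E, C]
After 10 (reverse(1, 5)): [A, E, G, D, F, B, C]
After 11 (reverse(2, 5)): [A, E, B, F, D, G, C]
After 12 (reverse(5, 6)): [A, E, B, F, D, C, G]
After 13 (swap(4, 0)): [D, E, B, F, A, C, G]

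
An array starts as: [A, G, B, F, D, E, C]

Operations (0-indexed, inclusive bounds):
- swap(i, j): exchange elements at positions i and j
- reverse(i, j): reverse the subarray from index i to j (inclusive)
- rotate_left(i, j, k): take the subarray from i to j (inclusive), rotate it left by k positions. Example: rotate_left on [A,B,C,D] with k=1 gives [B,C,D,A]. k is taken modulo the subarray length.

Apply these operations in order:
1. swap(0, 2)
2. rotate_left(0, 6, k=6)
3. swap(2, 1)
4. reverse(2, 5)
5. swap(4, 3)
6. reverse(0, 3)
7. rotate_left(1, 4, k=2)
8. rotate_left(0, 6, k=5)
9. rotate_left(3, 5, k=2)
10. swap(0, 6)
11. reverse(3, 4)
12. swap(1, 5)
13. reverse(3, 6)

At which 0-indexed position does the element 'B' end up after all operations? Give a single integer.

After 1 (swap(0, 2)): [B, G, A, F, D, E, C]
After 2 (rotate_left(0, 6, k=6)): [C, B, G, A, F, D, E]
After 3 (swap(2, 1)): [C, G, B, A, F, D, E]
After 4 (reverse(2, 5)): [C, G, D, F, A, B, E]
After 5 (swap(4, 3)): [C, G, D, A, F, B, E]
After 6 (reverse(0, 3)): [A, D, G, C, F, B, E]
After 7 (rotate_left(1, 4, k=2)): [A, C, F, D, G, B, E]
After 8 (rotate_left(0, 6, k=5)): [B, E, A, C, F, D, G]
After 9 (rotate_left(3, 5, k=2)): [B, E, A, D, C, F, G]
After 10 (swap(0, 6)): [G, E, A, D, C, F, B]
After 11 (reverse(3, 4)): [G, E, A, C, D, F, B]
After 12 (swap(1, 5)): [G, F, A, C, D, E, B]
After 13 (reverse(3, 6)): [G, F, A, B, E, D, C]

Answer: 3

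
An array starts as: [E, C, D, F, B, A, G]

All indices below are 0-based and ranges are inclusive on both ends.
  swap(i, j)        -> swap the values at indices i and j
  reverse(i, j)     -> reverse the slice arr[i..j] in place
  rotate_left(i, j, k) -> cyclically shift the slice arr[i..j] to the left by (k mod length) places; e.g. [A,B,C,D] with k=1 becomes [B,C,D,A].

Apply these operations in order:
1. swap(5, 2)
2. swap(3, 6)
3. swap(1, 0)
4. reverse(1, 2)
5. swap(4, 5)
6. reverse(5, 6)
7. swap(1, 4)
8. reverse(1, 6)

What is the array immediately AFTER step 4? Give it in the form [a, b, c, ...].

After 1 (swap(5, 2)): [E, C, A, F, B, D, G]
After 2 (swap(3, 6)): [E, C, A, G, B, D, F]
After 3 (swap(1, 0)): [C, E, A, G, B, D, F]
After 4 (reverse(1, 2)): [C, A, E, G, B, D, F]

Answer: [C, A, E, G, B, D, F]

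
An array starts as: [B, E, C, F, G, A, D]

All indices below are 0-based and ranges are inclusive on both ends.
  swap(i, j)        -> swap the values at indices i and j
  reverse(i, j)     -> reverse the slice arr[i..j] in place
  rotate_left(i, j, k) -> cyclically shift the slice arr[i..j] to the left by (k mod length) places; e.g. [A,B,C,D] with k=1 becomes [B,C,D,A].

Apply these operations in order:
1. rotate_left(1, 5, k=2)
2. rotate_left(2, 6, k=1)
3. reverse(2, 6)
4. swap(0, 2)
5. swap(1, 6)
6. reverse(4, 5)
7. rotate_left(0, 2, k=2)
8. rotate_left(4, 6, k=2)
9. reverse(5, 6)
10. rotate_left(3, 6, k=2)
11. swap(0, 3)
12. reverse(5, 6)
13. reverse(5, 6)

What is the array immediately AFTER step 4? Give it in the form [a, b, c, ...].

After 1 (rotate_left(1, 5, k=2)): [B, F, G, A, E, C, D]
After 2 (rotate_left(2, 6, k=1)): [B, F, A, E, C, D, G]
After 3 (reverse(2, 6)): [B, F, G, D, C, E, A]
After 4 (swap(0, 2)): [G, F, B, D, C, E, A]

Answer: [G, F, B, D, C, E, A]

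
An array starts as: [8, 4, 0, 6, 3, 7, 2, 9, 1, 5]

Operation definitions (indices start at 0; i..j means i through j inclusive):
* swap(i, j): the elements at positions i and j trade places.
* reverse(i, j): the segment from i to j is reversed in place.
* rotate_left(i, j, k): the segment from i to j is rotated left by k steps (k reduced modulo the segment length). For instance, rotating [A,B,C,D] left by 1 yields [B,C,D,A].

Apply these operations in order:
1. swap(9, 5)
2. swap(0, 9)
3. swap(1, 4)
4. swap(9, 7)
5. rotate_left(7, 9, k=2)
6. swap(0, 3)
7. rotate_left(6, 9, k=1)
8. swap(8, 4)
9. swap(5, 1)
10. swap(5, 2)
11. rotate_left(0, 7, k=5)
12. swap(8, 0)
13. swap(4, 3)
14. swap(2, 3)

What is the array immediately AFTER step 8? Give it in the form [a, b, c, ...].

After 1 (swap(9, 5)): [8, 4, 0, 6, 3, 5, 2, 9, 1, 7]
After 2 (swap(0, 9)): [7, 4, 0, 6, 3, 5, 2, 9, 1, 8]
After 3 (swap(1, 4)): [7, 3, 0, 6, 4, 5, 2, 9, 1, 8]
After 4 (swap(9, 7)): [7, 3, 0, 6, 4, 5, 2, 8, 1, 9]
After 5 (rotate_left(7, 9, k=2)): [7, 3, 0, 6, 4, 5, 2, 9, 8, 1]
After 6 (swap(0, 3)): [6, 3, 0, 7, 4, 5, 2, 9, 8, 1]
After 7 (rotate_left(6, 9, k=1)): [6, 3, 0, 7, 4, 5, 9, 8, 1, 2]
After 8 (swap(8, 4)): [6, 3, 0, 7, 1, 5, 9, 8, 4, 2]

Answer: [6, 3, 0, 7, 1, 5, 9, 8, 4, 2]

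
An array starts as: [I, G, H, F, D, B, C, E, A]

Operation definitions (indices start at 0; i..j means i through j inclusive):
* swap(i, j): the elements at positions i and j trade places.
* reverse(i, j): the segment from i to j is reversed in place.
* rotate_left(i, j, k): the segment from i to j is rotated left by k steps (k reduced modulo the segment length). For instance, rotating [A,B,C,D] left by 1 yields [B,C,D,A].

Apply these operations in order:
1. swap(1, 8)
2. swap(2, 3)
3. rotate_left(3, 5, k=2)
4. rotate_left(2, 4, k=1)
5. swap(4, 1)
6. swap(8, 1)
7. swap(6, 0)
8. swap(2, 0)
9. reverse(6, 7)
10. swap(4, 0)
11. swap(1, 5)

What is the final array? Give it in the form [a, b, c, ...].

Answer: [A, D, C, H, B, G, E, I, F]

Derivation:
After 1 (swap(1, 8)): [I, A, H, F, D, B, C, E, G]
After 2 (swap(2, 3)): [I, A, F, H, D, B, C, E, G]
After 3 (rotate_left(3, 5, k=2)): [I, A, F, B, H, D, C, E, G]
After 4 (rotate_left(2, 4, k=1)): [I, A, B, H, F, D, C, E, G]
After 5 (swap(4, 1)): [I, F, B, H, A, D, C, E, G]
After 6 (swap(8, 1)): [I, G, B, H, A, D, C, E, F]
After 7 (swap(6, 0)): [C, G, B, H, A, D, I, E, F]
After 8 (swap(2, 0)): [B, G, C, H, A, D, I, E, F]
After 9 (reverse(6, 7)): [B, G, C, H, A, D, E, I, F]
After 10 (swap(4, 0)): [A, G, C, H, B, D, E, I, F]
After 11 (swap(1, 5)): [A, D, C, H, B, G, E, I, F]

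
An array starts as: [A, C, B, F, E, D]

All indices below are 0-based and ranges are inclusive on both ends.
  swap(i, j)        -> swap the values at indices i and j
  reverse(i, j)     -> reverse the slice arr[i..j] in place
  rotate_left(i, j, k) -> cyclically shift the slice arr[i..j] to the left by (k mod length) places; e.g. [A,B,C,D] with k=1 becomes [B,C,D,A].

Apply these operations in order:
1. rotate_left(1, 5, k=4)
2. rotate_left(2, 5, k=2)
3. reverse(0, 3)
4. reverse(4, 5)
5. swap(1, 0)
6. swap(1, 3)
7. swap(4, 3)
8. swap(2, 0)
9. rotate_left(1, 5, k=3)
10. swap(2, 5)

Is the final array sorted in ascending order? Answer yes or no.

Answer: no

Derivation:
After 1 (rotate_left(1, 5, k=4)): [A, D, C, B, F, E]
After 2 (rotate_left(2, 5, k=2)): [A, D, F, E, C, B]
After 3 (reverse(0, 3)): [E, F, D, A, C, B]
After 4 (reverse(4, 5)): [E, F, D, A, B, C]
After 5 (swap(1, 0)): [F, E, D, A, B, C]
After 6 (swap(1, 3)): [F, A, D, E, B, C]
After 7 (swap(4, 3)): [F, A, D, B, E, C]
After 8 (swap(2, 0)): [D, A, F, B, E, C]
After 9 (rotate_left(1, 5, k=3)): [D, E, C, A, F, B]
After 10 (swap(2, 5)): [D, E, B, A, F, C]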